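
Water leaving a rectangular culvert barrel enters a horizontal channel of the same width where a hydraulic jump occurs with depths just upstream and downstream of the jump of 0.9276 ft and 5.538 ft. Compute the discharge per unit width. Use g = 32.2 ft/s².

For a rectangular channel the momentum equation gives q² = ½·g·y₁·y₂·(y₁ + y₂) = ½×32.2×0.9276×5.538×6.466 = 534.7.
q = √534.7 = 23.12 ft²/s.

q = 23.12 ft²/s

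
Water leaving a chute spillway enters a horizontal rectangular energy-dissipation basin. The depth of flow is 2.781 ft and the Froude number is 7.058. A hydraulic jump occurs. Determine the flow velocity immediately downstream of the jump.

Fr₁ = 7.058 (given).
Bélanger equation: y₂/y₁ = ½[√(1 + 8Fr₁²) − 1] = ½[√399.52 − 1] = 9.494.
y₂ = 9.494 × 2.781 = 26.40 ft.
V₁ = Fr₁·√(g·y₁) = 7.058×√(32.2×2.781) = 66.79 ft/s; q = V₁·y₁ = 185.7 ft²/s.
V₂ = q/y₂ = 185.7/26.40 = 7.035 ft/s.

V₂ = 7.035 ft/s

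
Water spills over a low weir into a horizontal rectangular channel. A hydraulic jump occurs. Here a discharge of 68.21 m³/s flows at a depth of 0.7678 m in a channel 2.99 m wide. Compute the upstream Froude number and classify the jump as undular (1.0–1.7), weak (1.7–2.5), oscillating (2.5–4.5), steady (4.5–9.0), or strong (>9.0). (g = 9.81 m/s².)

Fr₁ = 10.83; strong jump

q = Q/b = 68.21/2.99 = 22.81 m²/s; V₁ = q/y₁ = 29.71 m/s. Fr₁ = V₁/√(g·y₁) = 10.83.
Fr₁ = 10.83 lies in the strong range.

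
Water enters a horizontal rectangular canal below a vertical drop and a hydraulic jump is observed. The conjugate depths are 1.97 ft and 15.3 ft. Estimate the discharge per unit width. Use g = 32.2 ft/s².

For a rectangular channel the momentum equation gives q² = ½·g·y₁·y₂·(y₁ + y₂) = ½×32.2×1.97×15.3×17.3 = 8381.
q = √8381 = 91.5 ft²/s.

q = 91.5 ft²/s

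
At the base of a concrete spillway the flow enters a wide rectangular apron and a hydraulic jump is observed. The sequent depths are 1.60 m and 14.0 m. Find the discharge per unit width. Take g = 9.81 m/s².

For a rectangular channel the momentum equation gives q² = ½·g·y₁·y₂·(y₁ + y₂) = ½×9.81×1.60×14.0×15.6 = 1714.
q = √1714 = 41.4 m²/s.

q = 41.4 m²/s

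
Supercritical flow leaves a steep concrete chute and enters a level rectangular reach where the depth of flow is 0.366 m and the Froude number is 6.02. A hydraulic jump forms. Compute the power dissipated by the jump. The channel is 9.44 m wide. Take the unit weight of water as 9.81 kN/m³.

P = 1530 kW

Fr₁ = 6.02 (given).
By Bélanger, y₂/y₁ = ½[√(1 + 8Fr₁²) − 1] = ½[√290.9 − 1] = 8.03.
y₂ = 8.03 × 0.366 = 2.94 m.
Head loss: ΔE = (y₂ − y₁)³/(4y₁y₂) = (2.94 − 0.366)³/(4×0.366×2.94) = 17.0/4.30 = 3.96 m.
V₁ = Fr₁·√(g·y₁) = 6.02×√(9.81×0.366) = 11.4 m/s; q = V₁·y₁ = 4.17 m²/s. Q = q·b = 4.17 × 9.44 = 39.4 m³/s. P = γ·Q·ΔE = 9.81 × 39.4 × 3.96 = 1530 kW.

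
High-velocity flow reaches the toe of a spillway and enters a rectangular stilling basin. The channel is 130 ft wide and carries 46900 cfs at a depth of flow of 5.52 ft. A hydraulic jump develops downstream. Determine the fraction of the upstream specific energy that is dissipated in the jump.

q = Q/b = 46900/130 = 361 ft²/s; V₁ = q/y₁ = 65.4 ft/s. Fr₁ = V₁/√(g·y₁) = 4.90.
By Bélanger, y₂/y₁ = ½[√(1 + 8Fr₁²) − 1] = ½[√193.3 − 1] = 6.45.
y₂ = 6.45 × 5.52 = 35.6 ft.
E₁ = y₁ + V₁²/2g = 71.8 ft. ΔE = (y₂ − y₁)³/(4y₁y₂) = 34.6 ft. ΔE/E₁ = 34.6/71.8 = 0.482.

ΔE/E₁ = 0.482 (48.2%)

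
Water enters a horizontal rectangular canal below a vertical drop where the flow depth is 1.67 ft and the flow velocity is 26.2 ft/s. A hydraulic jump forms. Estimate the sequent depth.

y₂ = 7.64 ft

Fr₁ = V₁/√(g·y₁) = 26.2/√(32.2×1.67) = 3.57.
Sequent-depth ratio: y₂/y₁ = ½[√(1 + 8Fr₁²) − 1] = ½[√103.1 − 1] = 4.58.
y₂ = 4.58 × 1.67 = 7.64 ft.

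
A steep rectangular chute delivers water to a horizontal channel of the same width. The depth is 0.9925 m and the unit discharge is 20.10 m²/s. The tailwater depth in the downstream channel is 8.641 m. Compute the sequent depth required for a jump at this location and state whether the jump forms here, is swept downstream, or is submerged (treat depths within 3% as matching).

V₁ = q/y₁ = 20.10/0.9925 = 20.25 m/s. Fr₁ = V₁/√(g·y₁) = 20.25/√(9.81×0.9925) = 6.490.
Bélanger equation: y₂/y₁ = ½[√(1 + 8Fr₁²) − 1] = ½[√337.99 − 1] = 8.692.
y₂ = 8.692 × 0.9925 = 8.627 m.
Tailwater y_tw = 8.641 m: y_tw ≈ y₂, so the jump forms here.

y₂ = 8.627 m; the jump forms here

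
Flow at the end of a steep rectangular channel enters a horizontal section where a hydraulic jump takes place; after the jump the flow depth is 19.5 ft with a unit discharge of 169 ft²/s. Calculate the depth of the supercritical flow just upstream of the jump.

V₂ = q/y₂ = 169/19.5 = 8.67 ft/s; Fr₂ = V₂/√(g·y₂) = 0.346.
Since the conjugate-depth ratio holds either way, y₁/y₂ = ½[√(1 + 8Fr₂²) − 1] = ½[√1.957 − 1] = 0.199.
y₁ = 0.199 × 19.5 = 3.89 ft.

y₁ = 3.89 ft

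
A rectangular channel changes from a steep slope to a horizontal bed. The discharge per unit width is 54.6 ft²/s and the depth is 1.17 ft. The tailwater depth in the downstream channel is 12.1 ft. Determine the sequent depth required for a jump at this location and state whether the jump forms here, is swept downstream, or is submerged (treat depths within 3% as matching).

V₁ = q/y₁ = 54.6/1.17 = 46.7 ft/s. Fr₁ = V₁/√(g·y₁) = 46.7/√(32.2×1.17) = 7.60.
Sequent-depth ratio: y₂/y₁ = ½[√(1 + 8Fr₁²) − 1] = ½[√463.4 − 1] = 10.3.
y₂ = 10.3 × 1.17 = 12.0 ft.
Tailwater y_tw = 12.1 ft: y_tw ≈ y₂, so the jump forms here.

y₂ = 12.0 ft; the jump forms here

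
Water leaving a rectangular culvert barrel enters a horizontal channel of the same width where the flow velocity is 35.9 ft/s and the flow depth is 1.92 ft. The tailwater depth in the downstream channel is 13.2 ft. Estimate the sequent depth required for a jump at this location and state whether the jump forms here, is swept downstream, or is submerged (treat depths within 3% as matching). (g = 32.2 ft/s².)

Fr₁ = V₁/√(g·y₁) = 35.9/√(32.2×1.92) = 4.57.
By Bélanger, y₂/y₁ = ½[√(1 + 8Fr₁²) − 1] = ½[√167.8 − 1] = 5.98.
y₂ = 5.98 × 1.92 = 11.5 ft.
Tailwater y_tw = 13.2 ft: y_tw > y₂, so the jump is submerged.

y₂ = 11.5 ft; the jump is submerged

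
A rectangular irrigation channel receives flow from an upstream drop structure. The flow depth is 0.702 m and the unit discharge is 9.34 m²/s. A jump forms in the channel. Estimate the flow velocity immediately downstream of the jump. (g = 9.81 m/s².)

V₁ = q/y₁ = 9.34/0.702 = 13.3 m/s. Fr₁ = V₁/√(g·y₁) = 13.3/√(9.81×0.702) = 5.07.
Bélanger equation: y₂/y₁ = ½[√(1 + 8Fr₁²) − 1] = ½[√206.6 − 1] = 6.69.
y₂ = 6.69 × 0.702 = 4.69 m.
V₂ = q/y₂ = 9.34/4.69 = 1.99 m/s.

V₂ = 1.99 m/s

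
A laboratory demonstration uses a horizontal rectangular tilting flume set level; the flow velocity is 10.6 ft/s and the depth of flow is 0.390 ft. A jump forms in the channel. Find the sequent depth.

y₂ = 1.47 ft

Fr₁ = V₁/√(g·y₁) = 10.6/√(32.2×0.390) = 2.99.
By Bélanger, y₂/y₁ = ½[√(1 + 8Fr₁²) − 1] = ½[√72.58 − 1] = 3.76.
y₂ = 3.76 × 0.390 = 1.47 ft.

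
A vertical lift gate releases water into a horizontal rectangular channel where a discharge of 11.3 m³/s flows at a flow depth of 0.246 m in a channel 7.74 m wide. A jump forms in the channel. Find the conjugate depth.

y₂ = 1.21 m

q = Q/b = 11.3/7.74 = 1.46 m²/s; V₁ = q/y₁ = 5.93 m/s. Fr₁ = V₁/√(g·y₁) = 3.82.
Conjugate-depth relation: y₂/y₁ = ½[√(1 + 8Fr₁²) − 1] = ½[√117.8 − 1] = 4.93.
y₂ = 4.93 × 0.246 = 1.21 m.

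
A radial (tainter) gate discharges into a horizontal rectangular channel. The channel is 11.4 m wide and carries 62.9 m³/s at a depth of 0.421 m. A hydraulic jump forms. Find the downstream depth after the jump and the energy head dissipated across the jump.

y₂ = 3.63 m; ΔE = 5.42 m

q = Q/b = 62.9/11.4 = 5.52 m²/s; V₁ = q/y₁ = 13.1 m/s. Fr₁ = V₁/√(g·y₁) = 6.45.
From the momentum equation for a rectangular channel, y₂/y₁ = ½[√(1 + 8Fr₁²) − 1] = ½[√333.7 − 1] = 8.63.
y₂ = 8.63 × 0.421 = 3.63 m.
Head loss: ΔE = (y₂ − y₁)³/(4y₁y₂) = (3.63 − 0.421)³/(4×0.421×3.63) = 33.2/6.12 = 5.42 m.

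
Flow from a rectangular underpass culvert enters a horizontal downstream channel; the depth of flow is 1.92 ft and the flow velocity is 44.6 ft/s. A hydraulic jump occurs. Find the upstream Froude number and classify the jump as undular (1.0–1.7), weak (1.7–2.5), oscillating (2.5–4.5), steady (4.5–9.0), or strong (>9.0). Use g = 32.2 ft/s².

Fr₁ = 5.67; steady jump

Fr₁ = V₁/√(g·y₁) = 44.6/√(32.2×1.92) = 5.67.
Fr₁ = 5.67 lies in the steady range.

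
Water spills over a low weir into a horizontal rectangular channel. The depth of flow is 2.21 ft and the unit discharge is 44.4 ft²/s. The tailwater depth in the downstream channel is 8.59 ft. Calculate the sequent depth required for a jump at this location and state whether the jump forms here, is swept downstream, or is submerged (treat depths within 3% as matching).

y₂ = 6.42 ft; the jump is submerged

V₁ = q/y₁ = 44.4/2.21 = 20.1 ft/s. Fr₁ = V₁/√(g·y₁) = 20.1/√(32.2×2.21) = 2.38.
By Bélanger, y₂/y₁ = ½[√(1 + 8Fr₁²) − 1] = ½[√46.38 − 1] = 2.90.
y₂ = 2.90 × 2.21 = 6.42 ft.
Tailwater y_tw = 8.59 ft: y_tw > y₂, so the jump is submerged.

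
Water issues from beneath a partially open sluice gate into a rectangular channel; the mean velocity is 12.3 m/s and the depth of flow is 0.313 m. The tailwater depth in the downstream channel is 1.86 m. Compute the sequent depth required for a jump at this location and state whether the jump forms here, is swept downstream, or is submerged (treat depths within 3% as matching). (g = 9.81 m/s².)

Fr₁ = V₁/√(g·y₁) = 12.3/√(9.81×0.313) = 7.02.
Bélanger equation: y₂/y₁ = ½[√(1 + 8Fr₁²) − 1] = ½[√395.2 − 1] = 9.44.
y₂ = 9.44 × 0.313 = 2.95 m.
Tailwater y_tw = 1.86 m: y_tw < y₂, so the jump is swept downstream.

y₂ = 2.95 m; the jump is swept downstream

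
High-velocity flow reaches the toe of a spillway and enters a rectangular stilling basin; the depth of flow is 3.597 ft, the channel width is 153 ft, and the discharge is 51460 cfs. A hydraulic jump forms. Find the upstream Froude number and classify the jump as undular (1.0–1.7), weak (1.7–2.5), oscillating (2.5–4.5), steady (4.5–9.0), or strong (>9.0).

q = Q/b = 51460/153 = 336.3 ft²/s; V₁ = q/y₁ = 93.51 ft/s. Fr₁ = V₁/√(g·y₁) = 8.688.
Fr₁ = 8.688 lies in the steady range.

Fr₁ = 8.688; steady jump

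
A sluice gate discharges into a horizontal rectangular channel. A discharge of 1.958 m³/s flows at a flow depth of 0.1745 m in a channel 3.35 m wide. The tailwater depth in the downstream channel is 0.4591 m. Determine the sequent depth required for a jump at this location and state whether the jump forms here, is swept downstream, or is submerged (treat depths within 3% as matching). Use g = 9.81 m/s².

q = Q/b = 1.958/3.35 = 0.5845 m²/s; V₁ = q/y₁ = 3.349 m/s. Fr₁ = V₁/√(g·y₁) = 2.560.
Bélanger equation: y₂/y₁ = ½[√(1 + 8Fr₁²) − 1] = ½[√53.429 − 1] = 3.155.
y₂ = 3.155 × 0.1745 = 0.5505 m.
Tailwater y_tw = 0.4591 m: y_tw < y₂, so the jump is swept downstream.

y₂ = 0.5505 m; the jump is swept downstream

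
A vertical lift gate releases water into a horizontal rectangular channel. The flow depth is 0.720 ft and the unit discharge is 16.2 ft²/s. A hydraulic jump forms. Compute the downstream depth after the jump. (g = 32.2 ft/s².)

V₁ = q/y₁ = 16.2/0.720 = 22.5 ft/s. Fr₁ = V₁/√(g·y₁) = 22.5/√(32.2×0.720) = 4.67.
Conjugate-depth relation: y₂/y₁ = ½[√(1 + 8Fr₁²) − 1] = ½[√175.7 − 1] = 6.13.
y₂ = 6.13 × 0.720 = 4.41 ft.

y₂ = 4.41 ft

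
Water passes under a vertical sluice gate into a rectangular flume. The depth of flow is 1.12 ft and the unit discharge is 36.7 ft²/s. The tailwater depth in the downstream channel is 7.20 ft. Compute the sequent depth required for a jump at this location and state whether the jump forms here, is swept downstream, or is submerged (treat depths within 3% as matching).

y₂ = 8.10 ft; the jump is swept downstream

V₁ = q/y₁ = 36.7/1.12 = 32.8 ft/s. Fr₁ = V₁/√(g·y₁) = 32.8/√(32.2×1.12) = 5.46.
By Bélanger, y₂/y₁ = ½[√(1 + 8Fr₁²) − 1] = ½[√239.2 − 1] = 7.23.
y₂ = 7.23 × 1.12 = 8.10 ft.
Tailwater y_tw = 7.20 ft: y_tw < y₂, so the jump is swept downstream.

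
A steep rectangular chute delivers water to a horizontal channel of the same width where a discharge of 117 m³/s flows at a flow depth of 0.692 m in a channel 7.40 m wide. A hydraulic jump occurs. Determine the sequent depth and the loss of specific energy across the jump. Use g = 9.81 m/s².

q = Q/b = 117/7.40 = 15.8 m²/s; V₁ = q/y₁ = 22.8 m/s. Fr₁ = V₁/√(g·y₁) = 8.77.
By Bélanger, y₂/y₁ = ½[√(1 + 8Fr₁²) − 1] = ½[√616.2 − 1] = 11.9.
y₂ = 11.9 × 0.692 = 8.24 m.
Head loss: ΔE = (y₂ − y₁)³/(4y₁y₂) = (8.24 − 0.692)³/(4×0.692×8.24) = 431/22.8 = 18.9 m.

y₂ = 8.24 m; ΔE = 18.9 m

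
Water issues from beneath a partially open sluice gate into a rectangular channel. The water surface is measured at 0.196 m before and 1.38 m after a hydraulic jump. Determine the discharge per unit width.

For a rectangular channel the momentum equation gives q² = ½·g·y₁·y₂·(y₁ + y₂) = ½×9.81×0.196×1.38×1.58 = 2.09.
q = √2.09 = 1.45 m²/s.

q = 1.45 m²/s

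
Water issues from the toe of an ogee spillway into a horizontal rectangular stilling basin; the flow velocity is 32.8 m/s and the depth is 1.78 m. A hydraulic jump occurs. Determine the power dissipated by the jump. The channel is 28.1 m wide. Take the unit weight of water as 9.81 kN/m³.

P = 599314 kW

Fr₁ = V₁/√(g·y₁) = 32.8/√(9.81×1.78) = 7.85.
Sequent-depth ratio: y₂/y₁ = ½[√(1 + 8Fr₁²) − 1] = ½[√493.9 − 1] = 10.6.
y₂ = 10.6 × 1.78 = 18.9 m.
Head loss: ΔE = (y₂ − y₁)³/(4y₁y₂) = (18.9 − 1.78)³/(4×1.78×18.9) = 5008/134 = 37.2 m.
q = V₁·y₁ = 32.8 × 1.78 = 58.4 m²/s. Q = q·b = 58.4 × 28.1 = 1641 m³/s. P = γ·Q·ΔE = 9.81 × 1641 × 37.2 = 599314 kW.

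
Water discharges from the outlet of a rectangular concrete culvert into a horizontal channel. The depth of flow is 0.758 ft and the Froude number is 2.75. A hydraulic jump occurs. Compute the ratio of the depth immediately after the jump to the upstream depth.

y₂/y₁ = 3.42

Fr₁ = 2.75 (given).
Conjugate-depth relation: y₂/y₁ = ½[√(1 + 8Fr₁²) − 1] = ½[√61.50 − 1] = 3.42.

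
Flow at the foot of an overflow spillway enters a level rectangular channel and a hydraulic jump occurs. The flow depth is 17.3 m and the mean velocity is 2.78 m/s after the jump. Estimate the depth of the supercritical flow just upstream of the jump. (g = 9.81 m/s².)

y₁ = 1.45 m

Fr₂ = V₂/√(g·y₂) = 2.78/√(9.81×17.3) = 0.213.
The Bélanger relation is symmetric: y₁/y₂ = ½[√(1 + 8Fr₂²) − 1] = ½[√1.364 − 1] = 0.0840.
y₁ = 0.0840 × 17.3 = 1.45 m.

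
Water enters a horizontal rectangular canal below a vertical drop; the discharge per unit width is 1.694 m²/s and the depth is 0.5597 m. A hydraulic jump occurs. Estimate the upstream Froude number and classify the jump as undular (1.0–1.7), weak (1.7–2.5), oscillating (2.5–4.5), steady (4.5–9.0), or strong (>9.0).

V₁ = q/y₁ = 1.694/0.5597 = 3.027 m/s. Fr₁ = V₁/√(g·y₁) = 3.027/√(9.81×0.5597) = 1.292.
Fr₁ = 1.292 lies in the undular range.

Fr₁ = 1.292; undular jump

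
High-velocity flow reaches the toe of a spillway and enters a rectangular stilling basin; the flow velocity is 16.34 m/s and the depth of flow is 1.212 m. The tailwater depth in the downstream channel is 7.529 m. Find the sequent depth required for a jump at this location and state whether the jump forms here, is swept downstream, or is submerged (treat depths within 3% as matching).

Fr₁ = V₁/√(g·y₁) = 16.34/√(9.81×1.212) = 4.739.
From the momentum equation for a rectangular channel, y₂/y₁ = ½[√(1 + 8Fr₁²) − 1] = ½[√180.65 − 1] = 6.220.
y₂ = 6.220 × 1.212 = 7.539 m.
Tailwater y_tw = 7.529 m: y_tw ≈ y₂, so the jump forms here.

y₂ = 7.539 m; the jump forms here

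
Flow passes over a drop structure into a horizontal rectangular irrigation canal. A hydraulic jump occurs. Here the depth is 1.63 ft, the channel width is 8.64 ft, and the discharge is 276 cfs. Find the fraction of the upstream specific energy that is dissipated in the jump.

q = Q/b = 276/8.64 = 31.9 ft²/s; V₁ = q/y₁ = 19.6 ft/s. Fr₁ = V₁/√(g·y₁) = 2.71.
Sequent-depth ratio: y₂/y₁ = ½[√(1 + 8Fr₁²) − 1] = ½[√59.54 − 1] = 3.36.
y₂ = 3.36 × 1.63 = 5.47 ft.
E₁ = y₁ + V₁²/2g = 7.59 ft. ΔE = (y₂ − y₁)³/(4y₁y₂) = 1.59 ft. ΔE/E₁ = 1.59/7.59 = 0.210.

ΔE/E₁ = 0.210 (21.0%)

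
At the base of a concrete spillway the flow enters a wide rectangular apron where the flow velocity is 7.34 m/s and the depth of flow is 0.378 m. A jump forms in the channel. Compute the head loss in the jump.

Fr₁ = V₁/√(g·y₁) = 7.34/√(9.81×0.378) = 3.81.
From the momentum equation for a rectangular channel, y₂/y₁ = ½[√(1 + 8Fr₁²) − 1] = ½[√117.2 − 1] = 4.91.
y₂ = 4.91 × 0.378 = 1.86 m.
Head loss: ΔE = (y₂ − y₁)³/(4y₁y₂) = (1.86 − 0.378)³/(4×0.378×1.86) = 3.24/2.81 = 1.15 m.

ΔE = 1.15 m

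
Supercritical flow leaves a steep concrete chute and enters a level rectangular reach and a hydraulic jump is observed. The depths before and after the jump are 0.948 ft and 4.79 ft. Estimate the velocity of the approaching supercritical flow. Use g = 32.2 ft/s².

For a rectangular channel the momentum equation gives q² = ½·g·y₁·y₂·(y₁ + y₂) = ½×32.2×0.948×4.79×5.74 = 419.
q = √419 = 20.5 ft²/s.
V₁ = q/y₁ = 20.5/0.948 = 21.6 ft/s.

V₁ = 21.6 ft/s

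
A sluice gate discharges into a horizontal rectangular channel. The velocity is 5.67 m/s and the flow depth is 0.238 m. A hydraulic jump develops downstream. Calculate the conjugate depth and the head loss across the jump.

Fr₁ = V₁/√(g·y₁) = 5.67/√(9.81×0.238) = 3.71.
Conjugate-depth relation: y₂/y₁ = ½[√(1 + 8Fr₁²) − 1] = ½[√111.2 − 1] = 4.77.
y₂ = 4.77 × 0.238 = 1.14 m.
Head loss: ΔE = (y₂ − y₁)³/(4y₁y₂) = (1.14 − 0.238)³/(4×0.238×1.14) = 0.723/1.08 = 0.669 m.

y₂ = 1.14 m; ΔE = 0.669 m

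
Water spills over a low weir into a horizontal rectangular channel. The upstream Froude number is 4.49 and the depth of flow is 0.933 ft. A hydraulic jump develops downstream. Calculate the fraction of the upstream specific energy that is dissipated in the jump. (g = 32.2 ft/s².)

Fr₁ = 4.49 (given).
Bélanger equation: y₂/y₁ = ½[√(1 + 8Fr₁²) − 1] = ½[√162.3 − 1] = 5.87.
y₂ = 5.87 × 0.933 = 5.48 ft.
E₁ = y₁(1 + Fr₁²/2) = 0.933×(1 + 4.49²/2) = 10.3 ft. ΔE = (y₂ − y₁)³/(4y₁y₂) = 4.59 ft. ΔE/E₁ = 4.59/10.3 = 0.444.

ΔE/E₁ = 0.444 (44.4%)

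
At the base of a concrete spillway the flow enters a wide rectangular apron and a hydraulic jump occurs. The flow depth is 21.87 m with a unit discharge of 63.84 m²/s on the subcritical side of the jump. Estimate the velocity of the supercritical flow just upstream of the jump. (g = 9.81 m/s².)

V₂ = q/y₂ = 63.84/21.87 = 2.919 m/s; Fr₂ = V₂/√(g·y₂) = 0.1993.
Since the conjugate-depth ratio holds either way, y₁/y₂ = ½[√(1 + 8Fr₂²) − 1] = ½[√1.3177 − 1] = 0.07396.
y₁ = 0.07396 × 21.87 = 1.618 m.
V₁ = q/y₁ = 63.84/1.618 = 39.47 m/s.

V₁ = 39.47 m/s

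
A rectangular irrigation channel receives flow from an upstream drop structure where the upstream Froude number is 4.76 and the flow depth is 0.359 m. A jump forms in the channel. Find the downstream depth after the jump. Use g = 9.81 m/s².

y₂ = 2.24 m

Fr₁ = 4.76 (given).
Bélanger equation: y₂/y₁ = ½[√(1 + 8Fr₁²) − 1] = ½[√182.3 − 1] = 6.25.
y₂ = 6.25 × 0.359 = 2.24 m.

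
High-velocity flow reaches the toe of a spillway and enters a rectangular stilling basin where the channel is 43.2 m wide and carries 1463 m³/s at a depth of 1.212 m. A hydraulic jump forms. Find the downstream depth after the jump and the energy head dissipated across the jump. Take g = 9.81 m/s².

y₂ = 13.30 m; ΔE = 27.38 m

q = Q/b = 1463/43.2 = 33.87 m²/s; V₁ = q/y₁ = 27.94 m/s. Fr₁ = V₁/√(g·y₁) = 8.103.
By Bélanger, y₂/y₁ = ½[√(1 + 8Fr₁²) − 1] = ½[√526.33 − 1] = 10.97.
y₂ = 10.97 × 1.212 = 13.30 m.
V₂ = q/y₂ = 33.87/13.30 = 2.547 m/s. E₁ = y₁ + V₁²/2g = 41.01 m; E₂ = y₂ + V₂²/2g = 13.63 m. ΔE = E₁ − E₂ = 27.38 m.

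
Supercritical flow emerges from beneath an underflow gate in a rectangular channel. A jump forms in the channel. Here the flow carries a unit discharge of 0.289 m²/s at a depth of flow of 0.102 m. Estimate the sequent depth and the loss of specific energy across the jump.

y₂ = 0.361 m; ΔE = 0.118 m

V₁ = q/y₁ = 0.289/0.102 = 2.83 m/s. Fr₁ = V₁/√(g·y₁) = 2.83/√(9.81×0.102) = 2.83.
Sequent-depth ratio: y₂/y₁ = ½[√(1 + 8Fr₁²) − 1] = ½[√65.18 − 1] = 3.54.
y₂ = 3.54 × 0.102 = 0.361 m.
V₂ = q/y₂ = 0.289/0.361 = 0.801 m/s. E₁ = y₁ + V₁²/2g = 0.511 m; E₂ = y₂ + V₂²/2g = 0.393 m. ΔE = E₁ − E₂ = 0.118 m.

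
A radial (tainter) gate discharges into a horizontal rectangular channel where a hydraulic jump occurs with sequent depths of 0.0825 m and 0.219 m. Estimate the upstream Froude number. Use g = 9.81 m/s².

For a rectangular channel the momentum equation gives q² = ½·g·y₁·y₂·(y₁ + y₂) = ½×9.81×0.0825×0.219×0.301 = 0.0267.
q = √0.0267 = 0.163 m²/s.
V₁ = q/y₁ = 1.98 m/s; Fr₁ = V₁/√(g·y₁) = 2.20.

Fr₁ = 2.20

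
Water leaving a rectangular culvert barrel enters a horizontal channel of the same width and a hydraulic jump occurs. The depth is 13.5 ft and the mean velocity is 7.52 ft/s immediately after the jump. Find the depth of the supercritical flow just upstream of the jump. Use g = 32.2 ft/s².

y₁ = 2.89 ft

Fr₂ = V₂/√(g·y₂) = 7.52/√(32.2×13.5) = 0.361.
Since the conjugate-depth ratio holds either way, y₁/y₂ = ½[√(1 + 8Fr₂²) − 1] = ½[√2.041 − 1] = 0.214.
y₁ = 0.214 × 13.5 = 2.89 ft.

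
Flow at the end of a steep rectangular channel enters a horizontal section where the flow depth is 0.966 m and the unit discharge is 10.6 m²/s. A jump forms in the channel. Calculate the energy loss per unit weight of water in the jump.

V₁ = q/y₁ = 10.6/0.966 = 11.0 m/s. Fr₁ = V₁/√(g·y₁) = 11.0/√(9.81×0.966) = 3.56.
Conjugate-depth relation: y₂/y₁ = ½[√(1 + 8Fr₁²) − 1] = ½[√102.6 − 1] = 4.57.
y₂ = 4.57 × 0.966 = 4.41 m.
V₂ = q/y₂ = 10.6/4.41 = 2.40 m/s. E₁ = y₁ + V₁²/2g = 7.10 m; E₂ = y₂ + V₂²/2g = 4.70 m. ΔE = E₁ − E₂ = 2.40 m.

ΔE = 2.40 m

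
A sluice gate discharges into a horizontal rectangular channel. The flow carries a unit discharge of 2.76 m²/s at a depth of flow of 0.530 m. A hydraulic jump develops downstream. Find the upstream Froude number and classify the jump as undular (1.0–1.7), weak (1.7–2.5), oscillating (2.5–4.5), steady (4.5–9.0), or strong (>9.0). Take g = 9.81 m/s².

Fr₁ = 2.28; weak jump

V₁ = q/y₁ = 2.76/0.530 = 5.21 m/s. Fr₁ = V₁/√(g·y₁) = 5.21/√(9.81×0.530) = 2.28.
Fr₁ = 2.28 lies in the weak range.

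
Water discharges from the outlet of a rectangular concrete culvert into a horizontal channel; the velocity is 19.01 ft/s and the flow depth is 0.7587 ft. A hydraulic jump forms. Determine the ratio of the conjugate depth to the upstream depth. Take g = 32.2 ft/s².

y₂/y₁ = 4.962

Fr₁ = V₁/√(g·y₁) = 19.01/√(32.2×0.7587) = 3.846.
From the momentum equation for a rectangular channel, y₂/y₁ = ½[√(1 + 8Fr₁²) − 1] = ½[√119.34 − 1] = 4.962.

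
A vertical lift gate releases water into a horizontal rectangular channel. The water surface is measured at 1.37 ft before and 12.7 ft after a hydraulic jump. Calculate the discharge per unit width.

q = 62.8 ft²/s

For a rectangular channel the momentum equation gives q² = ½·g·y₁·y₂·(y₁ + y₂) = ½×32.2×1.37×12.7×14.1 = 3941.
q = √3941 = 62.8 ft²/s.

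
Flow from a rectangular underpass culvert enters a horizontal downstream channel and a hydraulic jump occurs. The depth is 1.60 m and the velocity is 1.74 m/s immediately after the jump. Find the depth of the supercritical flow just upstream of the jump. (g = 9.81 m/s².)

Fr₂ = V₂/√(g·y₂) = 1.74/√(9.81×1.60) = 0.439.
Since the conjugate-depth ratio holds either way, y₁/y₂ = ½[√(1 + 8Fr₂²) − 1] = ½[√2.543 − 1] = 0.297.
y₁ = 0.297 × 1.60 = 0.476 m.

y₁ = 0.476 m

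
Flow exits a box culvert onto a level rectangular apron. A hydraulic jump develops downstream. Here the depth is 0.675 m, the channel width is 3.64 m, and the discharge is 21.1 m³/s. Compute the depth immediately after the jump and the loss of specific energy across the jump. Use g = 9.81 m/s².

q = Q/b = 21.1/3.64 = 5.80 m²/s; V₁ = q/y₁ = 8.59 m/s. Fr₁ = V₁/√(g·y₁) = 3.34.
Conjugate-depth relation: y₂/y₁ = ½[√(1 + 8Fr₁²) − 1] = ½[√90.10 − 1] = 4.25.
y₂ = 4.25 × 0.675 = 2.87 m.
V₂ = q/y₂ = 5.80/2.87 = 2.02 m/s. E₁ = y₁ + V₁²/2g = 4.43 m; E₂ = y₂ + V₂²/2g = 3.07 m. ΔE = E₁ − E₂ = 1.36 m.

y₂ = 2.87 m; ΔE = 1.36 m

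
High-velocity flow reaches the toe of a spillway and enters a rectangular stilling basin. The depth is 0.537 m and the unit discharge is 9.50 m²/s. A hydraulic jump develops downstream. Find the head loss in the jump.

ΔE = 10.8 m

V₁ = q/y₁ = 9.50/0.537 = 17.7 m/s. Fr₁ = V₁/√(g·y₁) = 17.7/√(9.81×0.537) = 7.71.
Sequent-depth ratio: y₂/y₁ = ½[√(1 + 8Fr₁²) − 1] = ½[√476.3 − 1] = 10.4.
y₂ = 10.4 × 0.537 = 5.59 m.
Head loss: ΔE = (y₂ − y₁)³/(4y₁y₂) = (5.59 − 0.537)³/(4×0.537×5.59) = 129/12.0 = 10.8 m.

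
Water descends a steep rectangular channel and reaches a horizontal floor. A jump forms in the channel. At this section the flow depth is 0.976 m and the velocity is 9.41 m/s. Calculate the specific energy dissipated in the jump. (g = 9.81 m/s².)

Fr₁ = V₁/√(g·y₁) = 9.41/√(9.81×0.976) = 3.04.
Conjugate-depth relation: y₂/y₁ = ½[√(1 + 8Fr₁²) − 1] = ½[√74.99 − 1] = 3.83.
y₂ = 3.83 × 0.976 = 3.74 m.
q = V₁·y₁ = 9.41 × 0.976 = 9.18 m²/s. V₂ = q/y₂ = 9.18/3.74 = 2.46 m/s. E₁ = y₁ + V₁²/2g = 5.49 m; E₂ = y₂ + V₂²/2g = 4.05 m. ΔE = E₁ − E₂ = 1.44 m.

ΔE = 1.44 m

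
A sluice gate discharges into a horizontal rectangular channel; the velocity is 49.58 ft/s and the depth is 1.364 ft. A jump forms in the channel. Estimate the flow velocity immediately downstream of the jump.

V₂ = 4.913 ft/s

Fr₁ = V₁/√(g·y₁) = 49.58/√(32.2×1.364) = 7.481.
By Bélanger, y₂/y₁ = ½[√(1 + 8Fr₁²) − 1] = ½[√448.75 − 1] = 10.09.
y₂ = 10.09 × 1.364 = 13.77 ft.
q = V₁·y₁ = 49.58 × 1.364 = 67.63 ft²/s.
V₂ = q/y₂ = 67.63/13.77 = 4.913 ft/s.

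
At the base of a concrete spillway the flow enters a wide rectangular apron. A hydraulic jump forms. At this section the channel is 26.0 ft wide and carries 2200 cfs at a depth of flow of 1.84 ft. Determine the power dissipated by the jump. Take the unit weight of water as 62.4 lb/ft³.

q = Q/b = 2200/26.0 = 84.6 ft²/s; V₁ = q/y₁ = 46.0 ft/s. Fr₁ = V₁/√(g·y₁) = 5.97.
Sequent-depth ratio: y₂/y₁ = ½[√(1 + 8Fr₁²) − 1] = ½[√286.5 − 1] = 7.96.
y₂ = 7.96 × 1.84 = 14.7 ft.
Head loss: ΔE = (y₂ − y₁)³/(4y₁y₂) = (14.7 − 1.84)³/(4×1.84×14.7) = 2104/108 = 19.5 ft.
P = γ·Q·ΔE/550 = 62.4 × 2200 × 19.5 / 550 = 4869 hp.

P = 4869 hp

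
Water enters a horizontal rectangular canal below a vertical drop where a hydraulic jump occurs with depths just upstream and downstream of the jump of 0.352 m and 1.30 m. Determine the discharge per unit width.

q = 1.93 m²/s

For a rectangular channel the momentum equation gives q² = ½·g·y₁·y₂·(y₁ + y₂) = ½×9.81×0.352×1.30×1.65 = 3.71.
q = √3.71 = 1.93 m²/s.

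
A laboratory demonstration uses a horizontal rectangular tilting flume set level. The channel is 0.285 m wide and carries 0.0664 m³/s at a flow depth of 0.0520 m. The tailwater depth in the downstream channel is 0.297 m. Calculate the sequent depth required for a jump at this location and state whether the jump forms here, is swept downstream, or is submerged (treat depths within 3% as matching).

q = Q/b = 0.0664/0.285 = 0.233 m²/s; V₁ = q/y₁ = 4.48 m/s. Fr₁ = V₁/√(g·y₁) = 6.27.
Sequent-depth ratio: y₂/y₁ = ½[√(1 + 8Fr₁²) − 1] = ½[√315.8 − 1] = 8.39.
y₂ = 8.39 × 0.0520 = 0.436 m.
Tailwater y_tw = 0.297 m: y_tw < y₂, so the jump is swept downstream.

y₂ = 0.436 m; the jump is swept downstream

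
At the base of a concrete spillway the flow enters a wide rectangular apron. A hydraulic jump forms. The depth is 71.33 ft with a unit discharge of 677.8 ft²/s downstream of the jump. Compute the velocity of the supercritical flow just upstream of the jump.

V₂ = q/y₂ = 677.8/71.33 = 9.502 ft/s; Fr₂ = V₂/√(g·y₂) = 0.1983.
The Bélanger relation is symmetric: y₁/y₂ = ½[√(1 + 8Fr₂²) − 1] = ½[√1.3145 − 1] = 0.07326.
y₁ = 0.07326 × 71.33 = 5.226 ft.
V₁ = q/y₁ = 677.8/5.226 = 129.7 ft/s.

V₁ = 129.7 ft/s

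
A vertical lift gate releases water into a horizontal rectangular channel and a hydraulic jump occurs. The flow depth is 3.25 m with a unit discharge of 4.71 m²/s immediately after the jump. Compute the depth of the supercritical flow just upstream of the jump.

V₂ = q/y₂ = 4.71/3.25 = 1.45 m/s; Fr₂ = V₂/√(g·y₂) = 0.257.
From the momentum equation (using Fr₂), y₁/y₂ = ½[√(1 + 8Fr₂²) − 1] = ½[√1.527 − 1] = 0.118.
y₁ = 0.118 × 3.25 = 0.383 m.

y₁ = 0.383 m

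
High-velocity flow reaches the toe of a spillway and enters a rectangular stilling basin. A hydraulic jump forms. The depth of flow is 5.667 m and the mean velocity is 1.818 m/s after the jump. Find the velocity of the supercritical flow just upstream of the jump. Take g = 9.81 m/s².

Fr₂ = V₂/√(g·y₂) = 1.818/√(9.81×5.667) = 0.2438.
The Bélanger relation is symmetric: y₁/y₂ = ½[√(1 + 8Fr₂²) − 1] = ½[√1.4756 − 1] = 0.1074.
y₁ = 0.1074 × 5.667 = 0.6085 m.
V₁ = q/y₁ = 10.30/0.6085 = 16.93 m/s.

V₁ = 16.93 m/s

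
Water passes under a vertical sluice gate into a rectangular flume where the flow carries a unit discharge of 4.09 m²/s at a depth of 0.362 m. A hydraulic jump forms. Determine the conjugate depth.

y₂ = 2.89 m

V₁ = q/y₁ = 4.09/0.362 = 11.3 m/s. Fr₁ = V₁/√(g·y₁) = 11.3/√(9.81×0.362) = 6.00.
From the momentum equation for a rectangular channel, y₂/y₁ = ½[√(1 + 8Fr₁²) − 1] = ½[√288.6 − 1] = 7.99.
y₂ = 7.99 × 0.362 = 2.89 m.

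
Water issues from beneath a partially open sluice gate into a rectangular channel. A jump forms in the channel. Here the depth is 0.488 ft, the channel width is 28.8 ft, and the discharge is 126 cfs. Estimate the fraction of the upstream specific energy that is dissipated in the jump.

ΔE/E₁ = 0.135 (13.5%)

q = Q/b = 126/28.8 = 4.38 ft²/s; V₁ = q/y₁ = 8.97 ft/s. Fr₁ = V₁/√(g·y₁) = 2.26.
Bélanger equation: y₂/y₁ = ½[√(1 + 8Fr₁²) − 1] = ½[√41.92 − 1] = 2.74.
y₂ = 2.74 × 0.488 = 1.34 ft.
E₁ = y₁ + V₁²/2g = 1.74 ft. ΔE = (y₂ − y₁)³/(4y₁y₂) = 0.234 ft. ΔE/E₁ = 0.234/1.74 = 0.135.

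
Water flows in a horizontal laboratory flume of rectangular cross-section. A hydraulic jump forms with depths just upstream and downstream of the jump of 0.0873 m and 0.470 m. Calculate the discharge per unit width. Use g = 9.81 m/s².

For a rectangular channel the momentum equation gives q² = ½·g·y₁·y₂·(y₁ + y₂) = ½×9.81×0.0873×0.470×0.557 = 0.112.
q = √0.112 = 0.335 m²/s.

q = 0.335 m²/s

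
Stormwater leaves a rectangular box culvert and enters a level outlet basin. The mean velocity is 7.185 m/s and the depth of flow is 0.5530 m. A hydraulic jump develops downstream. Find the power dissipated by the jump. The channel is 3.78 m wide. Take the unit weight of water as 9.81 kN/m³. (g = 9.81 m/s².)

Fr₁ = V₁/√(g·y₁) = 7.185/√(9.81×0.5530) = 3.085.
By Bélanger, y₂/y₁ = ½[√(1 + 8Fr₁²) − 1] = ½[√77.129 − 1] = 3.891.
y₂ = 3.891 × 0.5530 = 2.152 m.
Head loss: ΔE = (y₂ − y₁)³/(4y₁y₂) = (2.152 − 0.5530)³/(4×0.5530×2.152) = 4.087/4.760 = 0.8586 m.
q = V₁·y₁ = 7.185 × 0.5530 = 3.973 m²/s. Q = q·b = 3.973 × 3.78 = 15.02 m³/s. P = γ·Q·ΔE = 9.81 × 15.02 × 0.8586 = 126.5 kW.

P = 126.5 kW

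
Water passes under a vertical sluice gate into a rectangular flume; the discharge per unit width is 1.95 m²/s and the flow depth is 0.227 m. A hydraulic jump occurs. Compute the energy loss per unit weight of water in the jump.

ΔE = 2.19 m

V₁ = q/y₁ = 1.95/0.227 = 8.59 m/s. Fr₁ = V₁/√(g·y₁) = 8.59/√(9.81×0.227) = 5.76.
Conjugate-depth relation: y₂/y₁ = ½[√(1 + 8Fr₁²) − 1] = ½[√266.1 − 1] = 7.66.
y₂ = 7.66 × 0.227 = 1.74 m.
V₂ = q/y₂ = 1.95/1.74 = 1.12 m/s. E₁ = y₁ + V₁²/2g = 3.99 m; E₂ = y₂ + V₂²/2g = 1.80 m. ΔE = E₁ − E₂ = 2.19 m.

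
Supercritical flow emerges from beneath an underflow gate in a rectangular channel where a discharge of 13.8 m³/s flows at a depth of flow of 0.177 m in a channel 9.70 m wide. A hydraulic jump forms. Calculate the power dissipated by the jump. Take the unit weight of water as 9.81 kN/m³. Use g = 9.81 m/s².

P = 268 kW

q = Q/b = 13.8/9.70 = 1.42 m²/s; V₁ = q/y₁ = 8.04 m/s. Fr₁ = V₁/√(g·y₁) = 6.10.
By Bélanger, y₂/y₁ = ½[√(1 + 8Fr₁²) − 1] = ½[√298.7 − 1] = 8.14.
y₂ = 8.14 × 0.177 = 1.44 m.
V₂ = q/y₂ = 1.42/1.44 = 0.987 m/s. E₁ = y₁ + V₁²/2g = 3.47 m; E₂ = y₂ + V₂²/2g = 1.49 m. ΔE = E₁ − E₂ = 1.98 m.
P = γ·Q·ΔE = 9.81 × 13.8 × 1.98 = 268 kW.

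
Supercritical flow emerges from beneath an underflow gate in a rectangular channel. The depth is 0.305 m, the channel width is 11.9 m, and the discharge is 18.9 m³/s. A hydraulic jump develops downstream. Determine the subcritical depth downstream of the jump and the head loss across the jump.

q = Q/b = 18.9/11.9 = 1.59 m²/s; V₁ = q/y₁ = 5.21 m/s. Fr₁ = V₁/√(g·y₁) = 3.01.
Conjugate-depth relation: y₂/y₁ = ½[√(1 + 8Fr₁²) − 1] = ½[√73.50 − 1] = 3.79.
y₂ = 3.79 × 0.305 = 1.15 m.
Head loss: ΔE = (y₂ − y₁)³/(4y₁y₂) = (1.15 − 0.305)³/(4×0.305×1.15) = 0.614/1.41 = 0.436 m.

y₂ = 1.15 m; ΔE = 0.436 m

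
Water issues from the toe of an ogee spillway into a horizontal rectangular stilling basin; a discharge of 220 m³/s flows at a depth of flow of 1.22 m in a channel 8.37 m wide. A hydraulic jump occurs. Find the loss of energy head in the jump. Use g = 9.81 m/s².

q = Q/b = 220/8.37 = 26.3 m²/s; V₁ = q/y₁ = 21.5 m/s. Fr₁ = V₁/√(g·y₁) = 6.23.
From the momentum equation for a rectangular channel, y₂/y₁ = ½[√(1 + 8Fr₁²) − 1] = ½[√311.3 − 1] = 8.32.
y₂ = 8.32 × 1.22 = 10.2 m.
Head loss: ΔE = (y₂ − y₁)³/(4y₁y₂) = (10.2 − 1.22)³/(4×1.22×10.2) = 713/49.5 = 14.4 m.

ΔE = 14.4 m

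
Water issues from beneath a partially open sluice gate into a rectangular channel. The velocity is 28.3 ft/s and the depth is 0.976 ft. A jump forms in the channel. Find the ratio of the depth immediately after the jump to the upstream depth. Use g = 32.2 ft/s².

y₂/y₁ = 6.66

Fr₁ = V₁/√(g·y₁) = 28.3/√(32.2×0.976) = 5.05.
Conjugate-depth relation: y₂/y₁ = ½[√(1 + 8Fr₁²) − 1] = ½[√204.9 − 1] = 6.66.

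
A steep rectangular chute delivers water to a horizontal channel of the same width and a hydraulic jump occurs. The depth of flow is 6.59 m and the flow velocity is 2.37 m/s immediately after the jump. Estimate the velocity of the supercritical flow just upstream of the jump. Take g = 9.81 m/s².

Fr₂ = V₂/√(g·y₂) = 2.37/√(9.81×6.59) = 0.295.
The Bélanger relation is symmetric: y₁/y₂ = ½[√(1 + 8Fr₂²) − 1] = ½[√1.695 − 1] = 0.151.
y₁ = 0.151 × 6.59 = 0.995 m.
V₁ = q/y₁ = 15.6/0.995 = 15.7 m/s.

V₁ = 15.7 m/s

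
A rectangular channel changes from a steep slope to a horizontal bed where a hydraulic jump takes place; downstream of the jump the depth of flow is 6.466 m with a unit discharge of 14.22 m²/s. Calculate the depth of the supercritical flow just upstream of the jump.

V₂ = q/y₂ = 14.22/6.466 = 2.199 m/s; Fr₂ = V₂/√(g·y₂) = 0.2761.
The Bélanger relation is symmetric: y₁/y₂ = ½[√(1 + 8Fr₂²) − 1] = ½[√1.6100 − 1] = 0.1344.
y₁ = 0.1344 × 6.466 = 0.8692 m.

y₁ = 0.8692 m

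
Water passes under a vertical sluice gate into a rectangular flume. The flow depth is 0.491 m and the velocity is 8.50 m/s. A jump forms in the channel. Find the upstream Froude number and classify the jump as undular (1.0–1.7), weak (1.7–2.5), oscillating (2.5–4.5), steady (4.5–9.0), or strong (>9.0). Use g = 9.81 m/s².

Fr₁ = 3.87; oscillating jump

Fr₁ = V₁/√(g·y₁) = 8.50/√(9.81×0.491) = 3.87.
Fr₁ = 3.87 lies in the oscillating range.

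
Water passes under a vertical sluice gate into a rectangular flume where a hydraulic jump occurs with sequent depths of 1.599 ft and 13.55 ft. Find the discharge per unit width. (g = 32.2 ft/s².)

q = 72.69 ft²/s

For a rectangular channel the momentum equation gives q² = ½·g·y₁·y₂·(y₁ + y₂) = ½×32.2×1.599×13.55×15.15 = 5284.
q = √5284 = 72.69 ft²/s.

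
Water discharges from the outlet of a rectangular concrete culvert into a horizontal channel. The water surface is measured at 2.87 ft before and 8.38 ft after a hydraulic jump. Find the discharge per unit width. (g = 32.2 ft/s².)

For a rectangular channel the momentum equation gives q² = ½·g·y₁·y₂·(y₁ + y₂) = ½×32.2×2.87×8.38×11.2 = 4356.
q = √4356 = 66.0 ft²/s.

q = 66.0 ft²/s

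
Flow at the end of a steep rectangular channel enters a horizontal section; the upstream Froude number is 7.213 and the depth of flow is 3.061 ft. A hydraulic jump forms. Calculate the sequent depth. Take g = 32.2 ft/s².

Fr₁ = 7.213 (given).
By Bélanger, y₂/y₁ = ½[√(1 + 8Fr₁²) − 1] = ½[√417.22 − 1] = 9.713.
y₂ = 9.713 × 3.061 = 29.73 ft.

y₂ = 29.73 ft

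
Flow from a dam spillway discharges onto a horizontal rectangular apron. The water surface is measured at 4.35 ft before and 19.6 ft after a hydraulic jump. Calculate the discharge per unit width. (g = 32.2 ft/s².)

For a rectangular channel the momentum equation gives q² = ½·g·y₁·y₂·(y₁ + y₂) = ½×32.2×4.35×19.6×24.0 = 32876.
q = √32876 = 181 ft²/s.

q = 181 ft²/s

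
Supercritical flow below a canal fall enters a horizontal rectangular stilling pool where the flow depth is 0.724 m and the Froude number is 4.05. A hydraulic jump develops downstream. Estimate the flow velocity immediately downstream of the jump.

V₂ = 2.06 m/s

Fr₁ = 4.05 (given).
Conjugate-depth relation: y₂/y₁ = ½[√(1 + 8Fr₁²) − 1] = ½[√132.2 − 1] = 5.25.
y₂ = 5.25 × 0.724 = 3.80 m.
V₁ = Fr₁·√(g·y₁) = 4.05×√(9.81×0.724) = 10.8 m/s; q = V₁·y₁ = 7.81 m²/s.
V₂ = q/y₂ = 7.81/3.80 = 2.06 m/s.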